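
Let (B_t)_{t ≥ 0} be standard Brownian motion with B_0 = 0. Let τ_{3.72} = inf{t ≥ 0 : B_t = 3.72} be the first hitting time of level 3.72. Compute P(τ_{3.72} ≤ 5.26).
P(τ_{3.72} ≤ 5.26) = 2(1 − Φ(3.72/√5.26)) = 2(1 − Φ(1.6220)) ≈ 0.1048

By the reflection principle for standard BM, P(τ_b ≤ t) = 2 · P(B_t ≥ b). Since B_t ~ N(0, t), P(B_t ≥ 3.72) = 1 − Φ(3.72/√t) = 1 − Φ(3.72/√5.26) = 1 − Φ(1.6220) ≈ 0.05240. Doubling: P(τ_{3.72} ≤ 5.26) ≈ 2 · 0.05240 = 0.10480 ≈ 0.1048.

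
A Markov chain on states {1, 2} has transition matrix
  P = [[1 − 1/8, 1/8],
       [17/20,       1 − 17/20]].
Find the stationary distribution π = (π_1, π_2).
π_1 = 34/39, π_2 = 5/39

Solve πP = π with π_1 + π_2 = 1. From πP = π: π_1 · (1 − 1/8) + π_2 · 17/20 = π_1 ⇒ π_2 · 17/20 = π_1 · 1/8 ⇒ π_2/π_1 = (1/8)/(17/20) = 5/34. Together with π_1 + π_2 = 1:
  π_1 = (17/20)/(1/8 + 17/20) = (17/20)/(39/40) = 34/39,
  π_2 = (1/8)/(1/8 + 17/20) = (1/8)/(39/40) = 5/39.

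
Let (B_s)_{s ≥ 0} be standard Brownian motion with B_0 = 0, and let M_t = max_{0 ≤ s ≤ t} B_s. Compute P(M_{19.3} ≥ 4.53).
P(M_{19.3} ≥ 4.53) = 2·P(B_{19.3} ≥ 4.53) = 2(1 − Φ(4.53/√19.3)) ≈ 0.3025

By the reflection principle for Brownian motion, P(M_t ≥ a) = 2 · P(B_t ≥ a) for a ≥ 0. Since B_t ~ N(0, t), P(B_t ≥ 4.53) = 1 − Φ(4.53/√t) = 1 − Φ(4.53/√19.3) = 1 − Φ(1.0311). So
  P(M_{19.3} ≥ 4.53) = 2(1 − Φ(1.0311)) ≈ 0.3025.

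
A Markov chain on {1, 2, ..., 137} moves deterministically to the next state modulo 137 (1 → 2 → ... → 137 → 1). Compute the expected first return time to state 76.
E[T_76 | X_0 = 76] = 137

The chain cycles deterministically, so starting at state 76 it returns in exactly 137 steps. Equivalently, the stationary distribution is uniform π_j = 1/137 for every state j, so by Kac's formula E[T_76] = 1/π_76 = 137.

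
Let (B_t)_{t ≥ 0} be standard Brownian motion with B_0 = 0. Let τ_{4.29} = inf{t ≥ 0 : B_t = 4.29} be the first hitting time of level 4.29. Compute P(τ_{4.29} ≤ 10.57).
P(τ_{4.29} ≤ 10.57) = 2(1 − Φ(4.29/√10.57)) = 2(1 − Φ(1.3195)) ≈ 0.1870

By the reflection principle for standard BM, P(τ_b ≤ t) = 2 · P(B_t ≥ b). Since B_t ~ N(0, t), P(B_t ≥ 4.29) = 1 − Φ(4.29/√t) = 1 − Φ(4.29/√10.57) = 1 − Φ(1.3195) ≈ 0.09350. Doubling: P(τ_{4.29} ≤ 10.57) ≈ 2 · 0.09350 = 0.18700 ≈ 0.1870.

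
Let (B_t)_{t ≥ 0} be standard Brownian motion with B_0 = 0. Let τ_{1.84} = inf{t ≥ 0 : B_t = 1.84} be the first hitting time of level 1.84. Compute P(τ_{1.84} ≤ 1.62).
P(τ_{1.84} ≤ 1.62) = 2(1 − Φ(1.84/√1.62)) = 2(1 − Φ(1.4456)) ≈ 0.1483

By the reflection principle for standard BM, P(τ_b ≤ t) = 2 · P(B_t ≥ b). Since B_t ~ N(0, t), P(B_t ≥ 1.84) = 1 − Φ(1.84/√t) = 1 − Φ(1.84/√1.62) = 1 − Φ(1.4456) ≈ 0.07414. Doubling: P(τ_{1.84} ≤ 1.62) ≈ 2 · 0.07414 = 0.14828 ≈ 0.1483.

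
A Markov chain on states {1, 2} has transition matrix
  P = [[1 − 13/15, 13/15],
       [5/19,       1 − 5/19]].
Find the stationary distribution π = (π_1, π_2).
π_1 = 75/322, π_2 = 247/322

Solve πP = π with π_1 + π_2 = 1. From πP = π: π_1 · (1 − 13/15) + π_2 · 5/19 = π_1 ⇒ π_2 · 5/19 = π_1 · 13/15 ⇒ π_2/π_1 = (13/15)/(5/19) = 247/75. Together with π_1 + π_2 = 1:
  π_1 = (5/19)/(13/15 + 5/19) = (5/19)/(322/285) = 75/322,
  π_2 = (13/15)/(13/15 + 5/19) = (13/15)/(322/285) = 247/322.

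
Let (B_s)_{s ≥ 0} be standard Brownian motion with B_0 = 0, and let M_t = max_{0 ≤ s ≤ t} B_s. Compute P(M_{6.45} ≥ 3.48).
P(M_{6.45} ≥ 3.48) = 2·P(B_{6.45} ≥ 3.48) = 2(1 − Φ(3.48/√6.45)) ≈ 0.1706

By the reflection principle for Brownian motion, P(M_t ≥ a) = 2 · P(B_t ≥ a) for a ≥ 0. Since B_t ~ N(0, t), P(B_t ≥ 3.48) = 1 − Φ(3.48/√t) = 1 − Φ(3.48/√6.45) = 1 − Φ(1.3702). So
  P(M_{6.45} ≥ 3.48) = 2(1 − Φ(1.3702)) ≈ 0.1706.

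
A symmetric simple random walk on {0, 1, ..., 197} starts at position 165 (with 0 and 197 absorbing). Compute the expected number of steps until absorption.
E[τ | X_0 = 165] = 5280

Let v_k = E[τ | X_0 = k]. Boundary: v_0 = v_197 = 0. Recurrence: v_k = 1 + (v_{k-1} + v_{k+1})/2 for 1 ≤ k ≤ 196. The particular solution to v_k − (v_{k-1} + v_{k+1})/2 = 1 is v_k = −k^2. Adding homogeneous solution A + B k and matching boundaries gives v_k = k (197 − k). Substituting k = 165: v_165 = 165 · 32 = 5280.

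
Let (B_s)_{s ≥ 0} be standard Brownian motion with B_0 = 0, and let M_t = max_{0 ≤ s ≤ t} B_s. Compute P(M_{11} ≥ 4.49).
P(M_{11} ≥ 4.49) = 2·P(B_{11} ≥ 4.49) = 2(1 − Φ(4.49/√11)) ≈ 0.1758

By the reflection principle for Brownian motion, P(M_t ≥ a) = 2 · P(B_t ≥ a) for a ≥ 0. Since B_t ~ N(0, t), P(B_t ≥ 4.49) = 1 − Φ(4.49/√t) = 1 − Φ(4.49/√11) = 1 − Φ(1.3538). So
  P(M_{11} ≥ 4.49) = 2(1 − Φ(1.3538)) ≈ 0.1758.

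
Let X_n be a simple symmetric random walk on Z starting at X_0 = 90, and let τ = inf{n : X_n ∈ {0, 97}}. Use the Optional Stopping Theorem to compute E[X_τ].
E[X_τ] = 90

X_n is a martingale and τ is a bounded-mean stopping time (indeed τ is finite a.s. with bounded expectation since the walk is in a bounded region). By the OST, E[X_τ] = E[X_0] = 90. Equivalently: E[X_τ] = 97 · P(hit 97 first) + 0 · P(hit 0 first) = 97 · (90/97) = 90.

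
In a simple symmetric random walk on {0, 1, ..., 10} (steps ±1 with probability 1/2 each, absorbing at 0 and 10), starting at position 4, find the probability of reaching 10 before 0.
P(hit 10 before 0) = 4/10 = 2/5

Let u_k = P(hit 10 before 0 | start at k). Then u_0 = 0, u_10 = 1, and u_k = u_{k-1}/2 + u_{k+1}/2 for 1 ≤ k ≤ 9. This harmonic recurrence is solved by u_k = k/10, giving u_4 = 4/10 = 2/5.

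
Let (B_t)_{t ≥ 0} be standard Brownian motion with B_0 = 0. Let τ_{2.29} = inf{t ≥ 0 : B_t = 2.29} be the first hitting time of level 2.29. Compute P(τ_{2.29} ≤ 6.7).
P(τ_{2.29} ≤ 6.7) = 2(1 − Φ(2.29/√6.7)) = 2(1 − Φ(0.8847)) ≈ 0.3763

By the reflection principle for standard BM, P(τ_b ≤ t) = 2 · P(B_t ≥ b). Since B_t ~ N(0, t), P(B_t ≥ 2.29) = 1 − Φ(2.29/√t) = 1 − Φ(2.29/√6.7) = 1 − Φ(0.8847) ≈ 0.18816. Doubling: P(τ_{2.29} ≤ 6.7) ≈ 2 · 0.18816 = 0.37632 ≈ 0.3763.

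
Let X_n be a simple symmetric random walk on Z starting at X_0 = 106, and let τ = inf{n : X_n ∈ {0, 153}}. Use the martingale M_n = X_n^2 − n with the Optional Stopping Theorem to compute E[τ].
E[τ] = 4982

M_n = X_n^2 − n is a martingale (since E[X_{n+1}^2 | F_n] = X_n^2 + 1). By OST (τ has finite mean in a bounded region), E[M_τ] = E[M_0] = X_0^2 − 0 = 106^2 = 11236. Also E[M_τ] = E[X_τ^2] − E[τ]. The walk exits at 0 or 153, with P(hit 153 first) = 106/153, so E[X_τ^2] = 153^2 · 106/153 + 0 = 16218. Thus E[τ] = E[X_τ^2] − E[M_τ] = 16218 − 11236 = 4982 = 106(153 − 106) = 4982.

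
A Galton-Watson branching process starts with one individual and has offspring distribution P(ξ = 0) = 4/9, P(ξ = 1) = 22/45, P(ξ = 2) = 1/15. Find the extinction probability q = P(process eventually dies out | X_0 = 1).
q = 1

Mean offspring μ = 0·4/9 + 1·22/45 + 2·1/15 = 28/45 ≤ 1. For μ ≤ 1 with offspring not concentrated at 1, the Galton-Watson process goes extinct almost surely, so q = 1.
(Algebraic check: The pgf is f(s) = 4/9 + 22/45·s + 1/15·s². The extinction probability q is the smallest fixed point of f in [0, 1]. Setting s = f(s):
  1/15·s² + (22/45 − 1)·s + 4/9 = 0
  1/15·s² − (4/9 + 1/15)·s + 4/9 = 0
which factors as (s − 1)·(1/15·s − 4/9) = 0, giving roots s = 1 and s = (4/9)/(1/15) = 20/3. Since 20/3 ≥ 1, the smallest root in [0, 1] is s = 1.)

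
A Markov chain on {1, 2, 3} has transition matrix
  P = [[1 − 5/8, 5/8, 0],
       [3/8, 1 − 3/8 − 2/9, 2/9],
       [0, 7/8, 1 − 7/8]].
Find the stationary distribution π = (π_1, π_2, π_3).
π = (189/584, 315/584, 10/73)

This is a birth-death chain on three states, which satisfies detailed balance: π_1 · P_{12} = π_2 · P_{21} and π_2 · P_{23} = π_3 · P_{32}.
From π_1 · 5/8 = π_2 · 3/8: π_2/π_1 = (5/8)/(3/8) = 5/3.
From π_2 · 2/9 = π_3 · 7/8: π_3/π_2 = (2/9)/(7/8) = 16/63.
Take π_1 proportional to 1; then unnormalized π = (1, 5/3, 80/189). Normalize by dividing by the sum 584/189:
  π = (189/584, 315/584, 10/73).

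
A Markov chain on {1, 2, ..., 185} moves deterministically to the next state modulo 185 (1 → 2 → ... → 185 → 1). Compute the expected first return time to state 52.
E[T_52 | X_0 = 52] = 185

The chain cycles deterministically, so starting at state 52 it returns in exactly 185 steps. Equivalently, the stationary distribution is uniform π_j = 1/185 for every state j, so by Kac's formula E[T_52] = 1/π_52 = 185.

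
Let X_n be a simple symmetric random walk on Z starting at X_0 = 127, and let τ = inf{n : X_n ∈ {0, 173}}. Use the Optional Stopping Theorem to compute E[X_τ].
E[X_τ] = 127

X_n is a martingale and τ is a bounded-mean stopping time (indeed τ is finite a.s. with bounded expectation since the walk is in a bounded region). By the OST, E[X_τ] = E[X_0] = 127. Equivalently: E[X_τ] = 173 · P(hit 173 first) + 0 · P(hit 0 first) = 173 · (127/173) = 127.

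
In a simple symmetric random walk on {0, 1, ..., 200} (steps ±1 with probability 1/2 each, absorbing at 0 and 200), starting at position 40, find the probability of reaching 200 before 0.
P(hit 200 before 0) = 40/200 = 1/5

Let u_k = P(hit 200 before 0 | start at k). Then u_0 = 0, u_200 = 1, and u_k = u_{k-1}/2 + u_{k+1}/2 for 1 ≤ k ≤ 199. This harmonic recurrence is solved by u_k = k/200, giving u_40 = 40/200 = 1/5.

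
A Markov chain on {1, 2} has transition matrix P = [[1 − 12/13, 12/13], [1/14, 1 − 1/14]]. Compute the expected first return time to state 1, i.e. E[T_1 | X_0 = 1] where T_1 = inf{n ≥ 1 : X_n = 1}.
E[T_1 | X_0 = 1] = 1/π_1 = 181/13

For an irreducible recurrent Markov chain with stationary distribution π, E[T_i | X_0 = i] = 1/π_i (Kac's formula). Here π_1 = (1/14)/(12/13 + 1/14) = (1/14)/(181/182) = 13/181, so E[T_1 | X_0 = 1] = 1/π_1 = (12/13 + 1/14)/(1/14) = (181/182)/(1/14) = 181/13.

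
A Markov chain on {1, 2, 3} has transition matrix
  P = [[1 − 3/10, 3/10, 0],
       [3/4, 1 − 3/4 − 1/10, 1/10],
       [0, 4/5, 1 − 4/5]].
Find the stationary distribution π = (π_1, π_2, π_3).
π = (20/29, 8/29, 1/29)

This is a birth-death chain on three states, which satisfies detailed balance: π_1 · P_{12} = π_2 · P_{21} and π_2 · P_{23} = π_3 · P_{32}.
From π_1 · 3/10 = π_2 · 3/4: π_2/π_1 = (3/10)/(3/4) = 2/5.
From π_2 · 1/10 = π_3 · 4/5: π_3/π_2 = (1/10)/(4/5) = 1/8.
Take π_1 proportional to 1; then unnormalized π = (1, 2/5, 1/20). Normalize by dividing by the sum 29/20:
  π = (20/29, 8/29, 1/29).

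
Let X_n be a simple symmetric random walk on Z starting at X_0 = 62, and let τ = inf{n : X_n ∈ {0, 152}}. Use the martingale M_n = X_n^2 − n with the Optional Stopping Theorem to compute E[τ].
E[τ] = 5580

M_n = X_n^2 − n is a martingale (since E[X_{n+1}^2 | F_n] = X_n^2 + 1). By OST (τ has finite mean in a bounded region), E[M_τ] = E[M_0] = X_0^2 − 0 = 62^2 = 3844. Also E[M_τ] = E[X_τ^2] − E[τ]. The walk exits at 0 or 152, with P(hit 152 first) = 62/152, so E[X_τ^2] = 152^2 · 62/152 + 0 = 9424. Thus E[τ] = E[X_τ^2] − E[M_τ] = 9424 − 3844 = 5580 = 62(152 − 62) = 5580.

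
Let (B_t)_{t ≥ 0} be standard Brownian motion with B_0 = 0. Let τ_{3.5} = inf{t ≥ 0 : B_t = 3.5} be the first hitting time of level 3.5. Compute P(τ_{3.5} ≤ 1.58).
P(τ_{3.5} ≤ 1.58) = 2(1 − Φ(3.5/√1.58)) = 2(1 − Φ(2.7845)) ≈ 0.0054

By the reflection principle for standard BM, P(τ_b ≤ t) = 2 · P(B_t ≥ b). Since B_t ~ N(0, t), P(B_t ≥ 3.5) = 1 − Φ(3.5/√t) = 1 − Φ(3.5/√1.58) = 1 − Φ(2.7845) ≈ 0.00268. Doubling: P(τ_{3.5} ≤ 1.58) ≈ 2 · 0.00268 = 0.00536 ≈ 0.0054.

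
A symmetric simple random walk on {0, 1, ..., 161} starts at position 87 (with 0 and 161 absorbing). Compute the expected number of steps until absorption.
E[τ | X_0 = 87] = 6438

Let v_k = E[τ | X_0 = k]. Boundary: v_0 = v_161 = 0. Recurrence: v_k = 1 + (v_{k-1} + v_{k+1})/2 for 1 ≤ k ≤ 160. The particular solution to v_k − (v_{k-1} + v_{k+1})/2 = 1 is v_k = −k^2. Adding homogeneous solution A + B k and matching boundaries gives v_k = k (161 − k). Substituting k = 87: v_87 = 87 · 74 = 6438.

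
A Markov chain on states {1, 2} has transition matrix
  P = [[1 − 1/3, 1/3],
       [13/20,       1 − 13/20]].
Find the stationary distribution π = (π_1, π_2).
π_1 = 39/59, π_2 = 20/59

Solve πP = π with π_1 + π_2 = 1. From πP = π: π_1 · (1 − 1/3) + π_2 · 13/20 = π_1 ⇒ π_2 · 13/20 = π_1 · 1/3 ⇒ π_2/π_1 = (1/3)/(13/20) = 20/39. Together with π_1 + π_2 = 1:
  π_1 = (13/20)/(1/3 + 13/20) = (13/20)/(59/60) = 39/59,
  π_2 = (1/3)/(1/3 + 13/20) = (1/3)/(59/60) = 20/59.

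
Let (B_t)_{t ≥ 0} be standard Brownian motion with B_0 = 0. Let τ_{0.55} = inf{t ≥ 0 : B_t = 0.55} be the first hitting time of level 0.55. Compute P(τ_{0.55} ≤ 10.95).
P(τ_{0.55} ≤ 10.95) = 2(1 − Φ(0.55/√10.95)) = 2(1 − Φ(0.1662)) ≈ 0.8680

By the reflection principle for standard BM, P(τ_b ≤ t) = 2 · P(B_t ≥ b). Since B_t ~ N(0, t), P(B_t ≥ 0.55) = 1 − Φ(0.55/√t) = 1 − Φ(0.55/√10.95) = 1 − Φ(0.1662) ≈ 0.43400. Doubling: P(τ_{0.55} ≤ 10.95) ≈ 2 · 0.43400 = 0.86800 ≈ 0.8680.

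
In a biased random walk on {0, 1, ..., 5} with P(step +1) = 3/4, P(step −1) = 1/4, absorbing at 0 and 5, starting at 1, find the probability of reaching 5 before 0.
P(hit 5 before 0) = (1 − (1/3)^1) / (1 − (1/3)^5) = 81/121

Let u_k denote P(reach 5 before 0 | start at k). Boundary: u_0 = 0, u_5 = 1. Recurrence: u_k = 3/4·u_{k+1} + 1/4·u_{k-1} for 1 ≤ k ≤ 4. Try u_k = A + B·r^k with r = q/p = (1/4)/(3/4) = 1/3. Substitution satisfies the recurrence; boundary conditions give:
  u_k = (1 − r^k) / (1 − r^N) = (1 − (1/3)^1) / (1 − (1/3)^5) = 81/121.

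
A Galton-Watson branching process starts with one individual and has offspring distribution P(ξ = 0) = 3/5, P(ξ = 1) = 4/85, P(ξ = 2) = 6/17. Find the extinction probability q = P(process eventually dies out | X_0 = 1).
q = 1

Mean offspring μ = 0·3/5 + 1·4/85 + 2·6/17 = 64/85 ≤ 1. For μ ≤ 1 with offspring not concentrated at 1, the Galton-Watson process goes extinct almost surely, so q = 1.
(Algebraic check: The pgf is f(s) = 3/5 + 4/85·s + 6/17·s². The extinction probability q is the smallest fixed point of f in [0, 1]. Setting s = f(s):
  6/17·s² + (4/85 − 1)·s + 3/5 = 0
  6/17·s² − (3/5 + 6/17)·s + 3/5 = 0
which factors as (s − 1)·(6/17·s − 3/5) = 0, giving roots s = 1 and s = (3/5)/(6/17) = 17/10. Since 17/10 ≥ 1, the smallest root in [0, 1] is s = 1.)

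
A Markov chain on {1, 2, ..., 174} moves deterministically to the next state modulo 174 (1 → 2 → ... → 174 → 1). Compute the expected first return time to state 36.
E[T_36 | X_0 = 36] = 174

The chain cycles deterministically, so starting at state 36 it returns in exactly 174 steps. Equivalently, the stationary distribution is uniform π_j = 1/174 for every state j, so by Kac's formula E[T_36] = 1/π_36 = 174.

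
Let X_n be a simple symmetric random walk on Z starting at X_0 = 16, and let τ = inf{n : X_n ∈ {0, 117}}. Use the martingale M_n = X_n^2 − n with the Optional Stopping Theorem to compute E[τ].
E[τ] = 1616

M_n = X_n^2 − n is a martingale (since E[X_{n+1}^2 | F_n] = X_n^2 + 1). By OST (τ has finite mean in a bounded region), E[M_τ] = E[M_0] = X_0^2 − 0 = 16^2 = 256. Also E[M_τ] = E[X_τ^2] − E[τ]. The walk exits at 0 or 117, with P(hit 117 first) = 16/117, so E[X_τ^2] = 117^2 · 16/117 + 0 = 1872. Thus E[τ] = E[X_τ^2] − E[M_τ] = 1872 − 256 = 1616 = 16(117 − 16) = 1616.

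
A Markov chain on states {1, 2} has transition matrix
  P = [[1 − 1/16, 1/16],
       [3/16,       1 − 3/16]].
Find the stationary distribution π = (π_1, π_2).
π_1 = 3/4, π_2 = 1/4

Solve πP = π with π_1 + π_2 = 1. From πP = π: π_1 · (1 − 1/16) + π_2 · 3/16 = π_1 ⇒ π_2 · 3/16 = π_1 · 1/16 ⇒ π_2/π_1 = (1/16)/(3/16) = 1/3. Together with π_1 + π_2 = 1:
  π_1 = (3/16)/(1/16 + 3/16) = (3/16)/(1/4) = 3/4,
  π_2 = (1/16)/(1/16 + 3/16) = (1/16)/(1/4) = 1/4.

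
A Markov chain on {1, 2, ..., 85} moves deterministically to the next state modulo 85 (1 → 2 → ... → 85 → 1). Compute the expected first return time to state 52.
E[T_52 | X_0 = 52] = 85

The chain cycles deterministically, so starting at state 52 it returns in exactly 85 steps. Equivalently, the stationary distribution is uniform π_j = 1/85 for every state j, so by Kac's formula E[T_52] = 1/π_52 = 85.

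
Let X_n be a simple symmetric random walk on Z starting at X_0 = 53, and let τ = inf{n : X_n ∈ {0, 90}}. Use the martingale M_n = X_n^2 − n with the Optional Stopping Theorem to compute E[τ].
E[τ] = 1961

M_n = X_n^2 − n is a martingale (since E[X_{n+1}^2 | F_n] = X_n^2 + 1). By OST (τ has finite mean in a bounded region), E[M_τ] = E[M_0] = X_0^2 − 0 = 53^2 = 2809. Also E[M_τ] = E[X_τ^2] − E[τ]. The walk exits at 0 or 90, with P(hit 90 first) = 53/90, so E[X_τ^2] = 90^2 · 53/90 + 0 = 4770. Thus E[τ] = E[X_τ^2] − E[M_τ] = 4770 − 2809 = 1961 = 53(90 − 53) = 1961.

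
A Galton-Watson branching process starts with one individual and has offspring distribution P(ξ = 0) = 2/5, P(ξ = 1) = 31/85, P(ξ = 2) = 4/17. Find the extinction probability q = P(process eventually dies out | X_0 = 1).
q = 1

Mean offspring μ = 0·2/5 + 1·31/85 + 2·4/17 = 71/85 ≤ 1. For μ ≤ 1 with offspring not concentrated at 1, the Galton-Watson process goes extinct almost surely, so q = 1.
(Algebraic check: The pgf is f(s) = 2/5 + 31/85·s + 4/17·s². The extinction probability q is the smallest fixed point of f in [0, 1]. Setting s = f(s):
  4/17·s² + (31/85 − 1)·s + 2/5 = 0
  4/17·s² − (2/5 + 4/17)·s + 2/5 = 0
which factors as (s − 1)·(4/17·s − 2/5) = 0, giving roots s = 1 and s = (2/5)/(4/17) = 17/10. Since 17/10 ≥ 1, the smallest root in [0, 1] is s = 1.)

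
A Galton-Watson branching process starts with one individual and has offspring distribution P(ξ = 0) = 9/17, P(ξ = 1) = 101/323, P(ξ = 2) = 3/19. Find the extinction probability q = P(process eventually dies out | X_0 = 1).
q = 1

Mean offspring μ = 0·9/17 + 1·101/323 + 2·3/19 = 203/323 ≤ 1. For μ ≤ 1 with offspring not concentrated at 1, the Galton-Watson process goes extinct almost surely, so q = 1.
(Algebraic check: The pgf is f(s) = 9/17 + 101/323·s + 3/19·s². The extinction probability q is the smallest fixed point of f in [0, 1]. Setting s = f(s):
  3/19·s² + (101/323 − 1)·s + 9/17 = 0
  3/19·s² − (9/17 + 3/19)·s + 9/17 = 0
which factors as (s − 1)·(3/19·s − 9/17) = 0, giving roots s = 1 and s = (9/17)/(3/19) = 57/17. Since 57/17 ≥ 1, the smallest root in [0, 1] is s = 1.)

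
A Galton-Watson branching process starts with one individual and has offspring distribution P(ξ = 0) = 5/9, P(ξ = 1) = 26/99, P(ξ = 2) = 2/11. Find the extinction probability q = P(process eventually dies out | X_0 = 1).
q = 1

Mean offspring μ = 0·5/9 + 1·26/99 + 2·2/11 = 62/99 ≤ 1. For μ ≤ 1 with offspring not concentrated at 1, the Galton-Watson process goes extinct almost surely, so q = 1.
(Algebraic check: The pgf is f(s) = 5/9 + 26/99·s + 2/11·s². The extinction probability q is the smallest fixed point of f in [0, 1]. Setting s = f(s):
  2/11·s² + (26/99 − 1)·s + 5/9 = 0
  2/11·s² − (5/9 + 2/11)·s + 5/9 = 0
which factors as (s − 1)·(2/11·s − 5/9) = 0, giving roots s = 1 and s = (5/9)/(2/11) = 55/18. Since 55/18 ≥ 1, the smallest root in [0, 1] is s = 1.)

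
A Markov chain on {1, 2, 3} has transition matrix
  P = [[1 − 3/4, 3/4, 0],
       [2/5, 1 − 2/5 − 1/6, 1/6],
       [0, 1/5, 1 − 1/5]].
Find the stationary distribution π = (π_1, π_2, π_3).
π = (16/71, 30/71, 25/71)

This is a birth-death chain on three states, which satisfies detailed balance: π_1 · P_{12} = π_2 · P_{21} and π_2 · P_{23} = π_3 · P_{32}.
From π_1 · 3/4 = π_2 · 2/5: π_2/π_1 = (3/4)/(2/5) = 15/8.
From π_2 · 1/6 = π_3 · 1/5: π_3/π_2 = (1/6)/(1/5) = 5/6.
Take π_1 proportional to 1; then unnormalized π = (1, 15/8, 25/16). Normalize by dividing by the sum 71/16:
  π = (16/71, 30/71, 25/71).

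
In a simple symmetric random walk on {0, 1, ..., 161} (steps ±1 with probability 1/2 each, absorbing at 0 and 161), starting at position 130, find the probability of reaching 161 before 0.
P(hit 161 before 0) = 130/161

Let u_k = P(hit 161 before 0 | start at k). Then u_0 = 0, u_161 = 1, and u_k = u_{k-1}/2 + u_{k+1}/2 for 1 ≤ k ≤ 160. This harmonic recurrence is solved by u_k = k/161, giving u_130 = 130/161.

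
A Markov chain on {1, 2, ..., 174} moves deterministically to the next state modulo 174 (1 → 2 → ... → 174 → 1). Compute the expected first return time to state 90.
E[T_90 | X_0 = 90] = 174

The chain cycles deterministically, so starting at state 90 it returns in exactly 174 steps. Equivalently, the stationary distribution is uniform π_j = 1/174 for every state j, so by Kac's formula E[T_90] = 1/π_90 = 174.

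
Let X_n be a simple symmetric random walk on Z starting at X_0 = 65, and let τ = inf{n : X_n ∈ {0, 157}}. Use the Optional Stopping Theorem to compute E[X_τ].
E[X_τ] = 65

X_n is a martingale and τ is a bounded-mean stopping time (indeed τ is finite a.s. with bounded expectation since the walk is in a bounded region). By the OST, E[X_τ] = E[X_0] = 65. Equivalently: E[X_τ] = 157 · P(hit 157 first) + 0 · P(hit 0 first) = 157 · (65/157) = 65.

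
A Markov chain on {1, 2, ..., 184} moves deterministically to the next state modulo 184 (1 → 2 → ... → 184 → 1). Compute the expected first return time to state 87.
E[T_87 | X_0 = 87] = 184

The chain cycles deterministically, so starting at state 87 it returns in exactly 184 steps. Equivalently, the stationary distribution is uniform π_j = 1/184 for every state j, so by Kac's formula E[T_87] = 1/π_87 = 184.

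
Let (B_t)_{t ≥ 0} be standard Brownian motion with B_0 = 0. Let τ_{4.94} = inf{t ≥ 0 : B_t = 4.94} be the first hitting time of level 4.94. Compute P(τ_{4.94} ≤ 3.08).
P(τ_{4.94} ≤ 3.08) = 2(1 − Φ(4.94/√3.08)) = 2(1 − Φ(2.8148)) ≈ 0.0049

By the reflection principle for standard BM, P(τ_b ≤ t) = 2 · P(B_t ≥ b). Since B_t ~ N(0, t), P(B_t ≥ 4.94) = 1 − Φ(4.94/√t) = 1 − Φ(4.94/√3.08) = 1 − Φ(2.8148) ≈ 0.00244. Doubling: P(τ_{4.94} ≤ 3.08) ≈ 2 · 0.00244 = 0.00488 ≈ 0.0049.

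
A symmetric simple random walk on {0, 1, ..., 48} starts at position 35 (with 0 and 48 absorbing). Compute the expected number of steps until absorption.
E[τ | X_0 = 35] = 455

Let v_k = E[τ | X_0 = k]. Boundary: v_0 = v_48 = 0. Recurrence: v_k = 1 + (v_{k-1} + v_{k+1})/2 for 1 ≤ k ≤ 47. The particular solution to v_k − (v_{k-1} + v_{k+1})/2 = 1 is v_k = −k^2. Adding homogeneous solution A + B k and matching boundaries gives v_k = k (48 − k). Substituting k = 35: v_35 = 35 · 13 = 455.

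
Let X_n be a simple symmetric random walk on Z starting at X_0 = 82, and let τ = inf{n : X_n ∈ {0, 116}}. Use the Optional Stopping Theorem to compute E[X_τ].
E[X_τ] = 82

X_n is a martingale and τ is a bounded-mean stopping time (indeed τ is finite a.s. with bounded expectation since the walk is in a bounded region). By the OST, E[X_τ] = E[X_0] = 82. Equivalently: E[X_τ] = 116 · P(hit 116 first) + 0 · P(hit 0 first) = 116 · (82/116) = 82.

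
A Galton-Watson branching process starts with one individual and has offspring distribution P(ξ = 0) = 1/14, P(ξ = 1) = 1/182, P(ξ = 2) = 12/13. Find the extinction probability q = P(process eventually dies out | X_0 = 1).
q = 13/168

The pgf is f(s) = 1/14 + 1/182·s + 12/13·s². The extinction probability q is the smallest fixed point of f in [0, 1]. Setting s = f(s):
  12/13·s² + (1/182 − 1)·s + 1/14 = 0
  12/13·s² − (1/14 + 12/13)·s + 1/14 = 0
which factors as (s − 1)·(12/13·s − 1/14) = 0, giving roots s = 1 and s = (1/14)/(12/13) = 13/168.
Mean offspring μ = 1/182 + 2·12/13 = 337/182 > 1 (supercritical), so q < 1. The extinction probability is the smaller root: q = (1/14)/(12/13) = 13/168.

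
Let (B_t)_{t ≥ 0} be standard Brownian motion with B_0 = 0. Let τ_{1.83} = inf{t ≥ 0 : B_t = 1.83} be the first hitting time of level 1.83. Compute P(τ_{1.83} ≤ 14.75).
P(τ_{1.83} ≤ 14.75) = 2(1 − Φ(1.83/√14.75)) = 2(1 − Φ(0.4765)) ≈ 0.6337

By the reflection principle for standard BM, P(τ_b ≤ t) = 2 · P(B_t ≥ b). Since B_t ~ N(0, t), P(B_t ≥ 1.83) = 1 − Φ(1.83/√t) = 1 − Φ(1.83/√14.75) = 1 − Φ(0.4765) ≈ 0.31686. Doubling: P(τ_{1.83} ≤ 14.75) ≈ 2 · 0.31686 = 0.63372 ≈ 0.6337.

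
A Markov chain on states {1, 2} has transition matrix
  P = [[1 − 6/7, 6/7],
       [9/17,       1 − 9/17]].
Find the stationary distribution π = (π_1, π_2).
π_1 = 21/55, π_2 = 34/55

Solve πP = π with π_1 + π_2 = 1. From πP = π: π_1 · (1 − 6/7) + π_2 · 9/17 = π_1 ⇒ π_2 · 9/17 = π_1 · 6/7 ⇒ π_2/π_1 = (6/7)/(9/17) = 34/21. Together with π_1 + π_2 = 1:
  π_1 = (9/17)/(6/7 + 9/17) = (9/17)/(165/119) = 21/55,
  π_2 = (6/7)/(6/7 + 9/17) = (6/7)/(165/119) = 34/55.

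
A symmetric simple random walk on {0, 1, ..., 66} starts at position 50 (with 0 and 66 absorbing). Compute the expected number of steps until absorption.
E[τ | X_0 = 50] = 800

Let v_k = E[τ | X_0 = k]. Boundary: v_0 = v_66 = 0. Recurrence: v_k = 1 + (v_{k-1} + v_{k+1})/2 for 1 ≤ k ≤ 65. The particular solution to v_k − (v_{k-1} + v_{k+1})/2 = 1 is v_k = −k^2. Adding homogeneous solution A + B k and matching boundaries gives v_k = k (66 − k). Substituting k = 50: v_50 = 50 · 16 = 800.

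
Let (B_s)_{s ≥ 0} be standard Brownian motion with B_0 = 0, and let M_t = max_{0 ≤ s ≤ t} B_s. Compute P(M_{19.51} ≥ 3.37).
P(M_{19.51} ≥ 3.37) = 2·P(B_{19.51} ≥ 3.37) = 2(1 − Φ(3.37/√19.51)) ≈ 0.4455

By the reflection principle for Brownian motion, P(M_t ≥ a) = 2 · P(B_t ≥ a) for a ≥ 0. Since B_t ~ N(0, t), P(B_t ≥ 3.37) = 1 − Φ(3.37/√t) = 1 − Φ(3.37/√19.51) = 1 − Φ(0.7630). So
  P(M_{19.51} ≥ 3.37) = 2(1 − Φ(0.7630)) ≈ 0.4455.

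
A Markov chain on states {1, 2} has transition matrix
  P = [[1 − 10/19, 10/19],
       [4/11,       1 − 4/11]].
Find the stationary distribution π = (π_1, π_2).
π_1 = 38/93, π_2 = 55/93

Solve πP = π with π_1 + π_2 = 1. From πP = π: π_1 · (1 − 10/19) + π_2 · 4/11 = π_1 ⇒ π_2 · 4/11 = π_1 · 10/19 ⇒ π_2/π_1 = (10/19)/(4/11) = 55/38. Together with π_1 + π_2 = 1:
  π_1 = (4/11)/(10/19 + 4/11) = (4/11)/(186/209) = 38/93,
  π_2 = (10/19)/(10/19 + 4/11) = (10/19)/(186/209) = 55/93.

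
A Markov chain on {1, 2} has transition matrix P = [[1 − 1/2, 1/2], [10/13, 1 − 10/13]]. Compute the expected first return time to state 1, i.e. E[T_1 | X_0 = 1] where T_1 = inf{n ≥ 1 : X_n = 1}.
E[T_1 | X_0 = 1] = 1/π_1 = 33/20

For an irreducible recurrent Markov chain with stationary distribution π, E[T_i | X_0 = i] = 1/π_i (Kac's formula). Here π_1 = (10/13)/(1/2 + 10/13) = (10/13)/(33/26) = 20/33, so E[T_1 | X_0 = 1] = 1/π_1 = (1/2 + 10/13)/(10/13) = (33/26)/(10/13) = 33/20.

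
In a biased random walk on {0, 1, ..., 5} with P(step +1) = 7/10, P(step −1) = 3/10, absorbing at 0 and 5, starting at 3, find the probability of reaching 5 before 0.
P(hit 5 before 0) = (1 − (3/7)^3) / (1 − (3/7)^5) = 3871/4141

Let u_k denote P(reach 5 before 0 | start at k). Boundary: u_0 = 0, u_5 = 1. Recurrence: u_k = 7/10·u_{k+1} + 3/10·u_{k-1} for 1 ≤ k ≤ 4. Try u_k = A + B·r^k with r = q/p = (3/10)/(7/10) = 3/7. Substitution satisfies the recurrence; boundary conditions give:
  u_k = (1 − r^k) / (1 − r^N) = (1 − (3/7)^3) / (1 − (3/7)^5) = 3871/4141.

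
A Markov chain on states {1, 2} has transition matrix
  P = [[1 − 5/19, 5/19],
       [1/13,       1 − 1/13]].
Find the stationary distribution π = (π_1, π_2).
π_1 = 19/84, π_2 = 65/84

Solve πP = π with π_1 + π_2 = 1. From πP = π: π_1 · (1 − 5/19) + π_2 · 1/13 = π_1 ⇒ π_2 · 1/13 = π_1 · 5/19 ⇒ π_2/π_1 = (5/19)/(1/13) = 65/19. Together with π_1 + π_2 = 1:
  π_1 = (1/13)/(5/19 + 1/13) = (1/13)/(84/247) = 19/84,
  π_2 = (5/19)/(5/19 + 1/13) = (5/19)/(84/247) = 65/84.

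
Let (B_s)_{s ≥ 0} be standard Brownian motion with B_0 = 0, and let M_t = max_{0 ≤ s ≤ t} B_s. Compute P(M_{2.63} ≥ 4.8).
P(M_{2.63} ≥ 4.8) = 2·P(B_{2.63} ≥ 4.8) = 2(1 − Φ(4.8/√2.63)) ≈ 0.0031

By the reflection principle for Brownian motion, P(M_t ≥ a) = 2 · P(B_t ≥ a) for a ≥ 0. Since B_t ~ N(0, t), P(B_t ≥ 4.8) = 1 − Φ(4.8/√t) = 1 − Φ(4.8/√2.63) = 1 − Φ(2.9598). So
  P(M_{2.63} ≥ 4.8) = 2(1 − Φ(2.9598)) ≈ 0.0031.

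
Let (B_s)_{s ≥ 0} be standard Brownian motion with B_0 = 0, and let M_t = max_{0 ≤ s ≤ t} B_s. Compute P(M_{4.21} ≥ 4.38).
P(M_{4.21} ≥ 4.38) = 2·P(B_{4.21} ≥ 4.38) = 2(1 − Φ(4.38/√4.21)) ≈ 0.0328

By the reflection principle for Brownian motion, P(M_t ≥ a) = 2 · P(B_t ≥ a) for a ≥ 0. Since B_t ~ N(0, t), P(B_t ≥ 4.38) = 1 − Φ(4.38/√t) = 1 − Φ(4.38/√4.21) = 1 − Φ(2.1347). So
  P(M_{4.21} ≥ 4.38) = 2(1 − Φ(2.1347)) ≈ 0.0328.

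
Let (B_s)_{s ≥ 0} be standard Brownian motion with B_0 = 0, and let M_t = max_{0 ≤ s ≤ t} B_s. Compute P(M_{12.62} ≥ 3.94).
P(M_{12.62} ≥ 3.94) = 2·P(B_{12.62} ≥ 3.94) = 2(1 − Φ(3.94/√12.62)) ≈ 0.2674

By the reflection principle for Brownian motion, P(M_t ≥ a) = 2 · P(B_t ≥ a) for a ≥ 0. Since B_t ~ N(0, t), P(B_t ≥ 3.94) = 1 − Φ(3.94/√t) = 1 − Φ(3.94/√12.62) = 1 − Φ(1.1091). So
  P(M_{12.62} ≥ 3.94) = 2(1 − Φ(1.1091)) ≈ 0.2674.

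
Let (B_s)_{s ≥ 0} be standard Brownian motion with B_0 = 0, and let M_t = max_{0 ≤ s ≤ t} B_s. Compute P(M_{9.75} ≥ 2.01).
P(M_{9.75} ≥ 2.01) = 2·P(B_{9.75} ≥ 2.01) = 2(1 − Φ(2.01/√9.75)) ≈ 0.5198

By the reflection principle for Brownian motion, P(M_t ≥ a) = 2 · P(B_t ≥ a) for a ≥ 0. Since B_t ~ N(0, t), P(B_t ≥ 2.01) = 1 − Φ(2.01/√t) = 1 − Φ(2.01/√9.75) = 1 − Φ(0.6437). So
  P(M_{9.75} ≥ 2.01) = 2(1 − Φ(0.6437)) ≈ 0.5198.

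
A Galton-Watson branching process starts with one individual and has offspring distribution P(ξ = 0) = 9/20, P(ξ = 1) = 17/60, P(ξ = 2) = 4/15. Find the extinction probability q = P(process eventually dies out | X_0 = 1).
q = 1

Mean offspring μ = 0·9/20 + 1·17/60 + 2·4/15 = 49/60 ≤ 1. For μ ≤ 1 with offspring not concentrated at 1, the Galton-Watson process goes extinct almost surely, so q = 1.
(Algebraic check: The pgf is f(s) = 9/20 + 17/60·s + 4/15·s². The extinction probability q is the smallest fixed point of f in [0, 1]. Setting s = f(s):
  4/15·s² + (17/60 − 1)·s + 9/20 = 0
  4/15·s² − (9/20 + 4/15)·s + 9/20 = 0
which factors as (s − 1)·(4/15·s − 9/20) = 0, giving roots s = 1 and s = (9/20)/(4/15) = 27/16. Since 27/16 ≥ 1, the smallest root in [0, 1] is s = 1.)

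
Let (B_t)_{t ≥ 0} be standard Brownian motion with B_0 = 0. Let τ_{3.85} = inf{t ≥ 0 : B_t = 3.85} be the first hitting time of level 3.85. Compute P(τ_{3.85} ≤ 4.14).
P(τ_{3.85} ≤ 4.14) = 2(1 − Φ(3.85/√4.14)) = 2(1 − Φ(1.8922)) ≈ 0.0585

By the reflection principle for standard BM, P(τ_b ≤ t) = 2 · P(B_t ≥ b). Since B_t ~ N(0, t), P(B_t ≥ 3.85) = 1 − Φ(3.85/√t) = 1 − Φ(3.85/√4.14) = 1 − Φ(1.8922) ≈ 0.02923. Doubling: P(τ_{3.85} ≤ 4.14) ≈ 2 · 0.02923 = 0.05846 ≈ 0.0585.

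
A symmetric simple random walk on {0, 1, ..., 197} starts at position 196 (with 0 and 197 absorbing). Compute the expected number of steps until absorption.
E[τ | X_0 = 196] = 196

Let v_k = E[τ | X_0 = k]. Boundary: v_0 = v_197 = 0. Recurrence: v_k = 1 + (v_{k-1} + v_{k+1})/2 for 1 ≤ k ≤ 196. The particular solution to v_k − (v_{k-1} + v_{k+1})/2 = 1 is v_k = −k^2. Adding homogeneous solution A + B k and matching boundaries gives v_k = k (197 − k). Substituting k = 196: v_196 = 196 · 1 = 196.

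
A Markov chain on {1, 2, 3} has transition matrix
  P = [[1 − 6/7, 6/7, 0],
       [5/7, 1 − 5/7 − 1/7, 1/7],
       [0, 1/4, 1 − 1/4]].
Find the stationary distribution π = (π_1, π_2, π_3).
π = (35/101, 42/101, 24/101)

This is a birth-death chain on three states, which satisfies detailed balance: π_1 · P_{12} = π_2 · P_{21} and π_2 · P_{23} = π_3 · P_{32}.
From π_1 · 6/7 = π_2 · 5/7: π_2/π_1 = (6/7)/(5/7) = 6/5.
From π_2 · 1/7 = π_3 · 1/4: π_3/π_2 = (1/7)/(1/4) = 4/7.
Take π_1 proportional to 1; then unnormalized π = (1, 6/5, 24/35). Normalize by dividing by the sum 101/35:
  π = (35/101, 42/101, 24/101).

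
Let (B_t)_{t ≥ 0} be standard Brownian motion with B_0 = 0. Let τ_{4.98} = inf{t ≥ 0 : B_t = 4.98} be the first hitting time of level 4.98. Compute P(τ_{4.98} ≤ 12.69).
P(τ_{4.98} ≤ 12.69) = 2(1 − Φ(4.98/√12.69)) = 2(1 − Φ(1.3980)) ≈ 0.1621

By the reflection principle for standard BM, P(τ_b ≤ t) = 2 · P(B_t ≥ b). Since B_t ~ N(0, t), P(B_t ≥ 4.98) = 1 − Φ(4.98/√t) = 1 − Φ(4.98/√12.69) = 1 − Φ(1.3980) ≈ 0.08106. Doubling: P(τ_{4.98} ≤ 12.69) ≈ 2 · 0.08106 = 0.16212 ≈ 0.1621.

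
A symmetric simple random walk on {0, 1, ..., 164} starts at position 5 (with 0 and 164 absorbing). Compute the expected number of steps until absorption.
E[τ | X_0 = 5] = 795

Let v_k = E[τ | X_0 = k]. Boundary: v_0 = v_164 = 0. Recurrence: v_k = 1 + (v_{k-1} + v_{k+1})/2 for 1 ≤ k ≤ 163. The particular solution to v_k − (v_{k-1} + v_{k+1})/2 = 1 is v_k = −k^2. Adding homogeneous solution A + B k and matching boundaries gives v_k = k (164 − k). Substituting k = 5: v_5 = 5 · 159 = 795.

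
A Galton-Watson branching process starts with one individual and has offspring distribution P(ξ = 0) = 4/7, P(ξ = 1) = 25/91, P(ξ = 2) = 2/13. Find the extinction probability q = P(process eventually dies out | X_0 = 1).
q = 1

Mean offspring μ = 0·4/7 + 1·25/91 + 2·2/13 = 53/91 ≤ 1. For μ ≤ 1 with offspring not concentrated at 1, the Galton-Watson process goes extinct almost surely, so q = 1.
(Algebraic check: The pgf is f(s) = 4/7 + 25/91·s + 2/13·s². The extinction probability q is the smallest fixed point of f in [0, 1]. Setting s = f(s):
  2/13·s² + (25/91 − 1)·s + 4/7 = 0
  2/13·s² − (4/7 + 2/13)·s + 4/7 = 0
which factors as (s − 1)·(2/13·s − 4/7) = 0, giving roots s = 1 and s = (4/7)/(2/13) = 26/7. Since 26/7 ≥ 1, the smallest root in [0, 1] is s = 1.)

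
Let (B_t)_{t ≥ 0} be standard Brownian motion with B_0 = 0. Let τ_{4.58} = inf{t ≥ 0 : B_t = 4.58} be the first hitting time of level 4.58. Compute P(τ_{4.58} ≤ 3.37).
P(τ_{4.58} ≤ 3.37) = 2(1 − Φ(4.58/√3.37)) = 2(1 − Φ(2.4949)) ≈ 0.0126

By the reflection principle for standard BM, P(τ_b ≤ t) = 2 · P(B_t ≥ b). Since B_t ~ N(0, t), P(B_t ≥ 4.58) = 1 − Φ(4.58/√t) = 1 − Φ(4.58/√3.37) = 1 − Φ(2.4949) ≈ 0.00630. Doubling: P(τ_{4.58} ≤ 3.37) ≈ 2 · 0.00630 = 0.01260 ≈ 0.0126.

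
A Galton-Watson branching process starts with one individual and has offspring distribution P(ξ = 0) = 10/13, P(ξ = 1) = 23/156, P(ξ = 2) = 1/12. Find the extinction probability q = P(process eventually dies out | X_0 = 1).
q = 1

Mean offspring μ = 0·10/13 + 1·23/156 + 2·1/12 = 49/156 ≤ 1. For μ ≤ 1 with offspring not concentrated at 1, the Galton-Watson process goes extinct almost surely, so q = 1.
(Algebraic check: The pgf is f(s) = 10/13 + 23/156·s + 1/12·s². The extinction probability q is the smallest fixed point of f in [0, 1]. Setting s = f(s):
  1/12·s² + (23/156 − 1)·s + 10/13 = 0
  1/12·s² − (10/13 + 1/12)·s + 10/13 = 0
which factors as (s − 1)·(1/12·s − 10/13) = 0, giving roots s = 1 and s = (10/13)/(1/12) = 120/13. Since 120/13 ≥ 1, the smallest root in [0, 1] is s = 1.)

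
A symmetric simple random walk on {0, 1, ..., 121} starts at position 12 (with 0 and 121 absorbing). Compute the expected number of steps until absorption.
E[τ | X_0 = 12] = 1308

Let v_k = E[τ | X_0 = k]. Boundary: v_0 = v_121 = 0. Recurrence: v_k = 1 + (v_{k-1} + v_{k+1})/2 for 1 ≤ k ≤ 120. The particular solution to v_k − (v_{k-1} + v_{k+1})/2 = 1 is v_k = −k^2. Adding homogeneous solution A + B k and matching boundaries gives v_k = k (121 − k). Substituting k = 12: v_12 = 12 · 109 = 1308.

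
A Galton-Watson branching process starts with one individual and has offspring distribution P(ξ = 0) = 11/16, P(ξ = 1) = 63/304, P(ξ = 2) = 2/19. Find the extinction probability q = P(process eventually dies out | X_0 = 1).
q = 1

Mean offspring μ = 0·11/16 + 1·63/304 + 2·2/19 = 127/304 ≤ 1. For μ ≤ 1 with offspring not concentrated at 1, the Galton-Watson process goes extinct almost surely, so q = 1.
(Algebraic check: The pgf is f(s) = 11/16 + 63/304·s + 2/19·s². The extinction probability q is the smallest fixed point of f in [0, 1]. Setting s = f(s):
  2/19·s² + (63/304 − 1)·s + 11/16 = 0
  2/19·s² − (11/16 + 2/19)·s + 11/16 = 0
which factors as (s − 1)·(2/19·s − 11/16) = 0, giving roots s = 1 and s = (11/16)/(2/19) = 209/32. Since 209/32 ≥ 1, the smallest root in [0, 1] is s = 1.)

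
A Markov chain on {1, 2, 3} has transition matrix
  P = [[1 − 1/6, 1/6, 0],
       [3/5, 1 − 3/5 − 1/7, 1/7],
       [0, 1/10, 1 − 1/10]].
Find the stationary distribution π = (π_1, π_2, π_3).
π = (126/211, 35/211, 50/211)

This is a birth-death chain on three states, which satisfies detailed balance: π_1 · P_{12} = π_2 · P_{21} and π_2 · P_{23} = π_3 · P_{32}.
From π_1 · 1/6 = π_2 · 3/5: π_2/π_1 = (1/6)/(3/5) = 5/18.
From π_2 · 1/7 = π_3 · 1/10: π_3/π_2 = (1/7)/(1/10) = 10/7.
Take π_1 proportional to 1; then unnormalized π = (1, 5/18, 25/63). Normalize by dividing by the sum 211/126:
  π = (126/211, 35/211, 50/211).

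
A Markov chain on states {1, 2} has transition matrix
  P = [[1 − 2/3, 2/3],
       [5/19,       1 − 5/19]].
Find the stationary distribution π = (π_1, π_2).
π_1 = 15/53, π_2 = 38/53

Solve πP = π with π_1 + π_2 = 1. From πP = π: π_1 · (1 − 2/3) + π_2 · 5/19 = π_1 ⇒ π_2 · 5/19 = π_1 · 2/3 ⇒ π_2/π_1 = (2/3)/(5/19) = 38/15. Together with π_1 + π_2 = 1:
  π_1 = (5/19)/(2/3 + 5/19) = (5/19)/(53/57) = 15/53,
  π_2 = (2/3)/(2/3 + 5/19) = (2/3)/(53/57) = 38/53.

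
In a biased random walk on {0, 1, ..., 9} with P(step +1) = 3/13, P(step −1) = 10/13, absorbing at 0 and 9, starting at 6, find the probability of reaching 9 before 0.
P(hit 9 before 0) = (1 − (10/3)^6) / (1 − (10/3)^9) = 27729/1027729

Let u_k denote P(reach 9 before 0 | start at k). Boundary: u_0 = 0, u_9 = 1. Recurrence: u_k = 3/13·u_{k+1} + 10/13·u_{k-1} for 1 ≤ k ≤ 8. Try u_k = A + B·r^k with r = q/p = (10/13)/(3/13) = 10/3. Substitution satisfies the recurrence; boundary conditions give:
  u_k = (1 − r^k) / (1 − r^N) = (1 − (10/3)^6) / (1 − (10/3)^9) = 27729/1027729.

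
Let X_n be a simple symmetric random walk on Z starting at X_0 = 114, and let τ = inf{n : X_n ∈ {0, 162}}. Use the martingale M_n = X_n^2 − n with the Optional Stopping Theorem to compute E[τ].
E[τ] = 5472

M_n = X_n^2 − n is a martingale (since E[X_{n+1}^2 | F_n] = X_n^2 + 1). By OST (τ has finite mean in a bounded region), E[M_τ] = E[M_0] = X_0^2 − 0 = 114^2 = 12996. Also E[M_τ] = E[X_τ^2] − E[τ]. The walk exits at 0 or 162, with P(hit 162 first) = 114/162, so E[X_τ^2] = 162^2 · 114/162 + 0 = 18468. Thus E[τ] = E[X_τ^2] − E[M_τ] = 18468 − 12996 = 5472 = 114(162 − 114) = 5472.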